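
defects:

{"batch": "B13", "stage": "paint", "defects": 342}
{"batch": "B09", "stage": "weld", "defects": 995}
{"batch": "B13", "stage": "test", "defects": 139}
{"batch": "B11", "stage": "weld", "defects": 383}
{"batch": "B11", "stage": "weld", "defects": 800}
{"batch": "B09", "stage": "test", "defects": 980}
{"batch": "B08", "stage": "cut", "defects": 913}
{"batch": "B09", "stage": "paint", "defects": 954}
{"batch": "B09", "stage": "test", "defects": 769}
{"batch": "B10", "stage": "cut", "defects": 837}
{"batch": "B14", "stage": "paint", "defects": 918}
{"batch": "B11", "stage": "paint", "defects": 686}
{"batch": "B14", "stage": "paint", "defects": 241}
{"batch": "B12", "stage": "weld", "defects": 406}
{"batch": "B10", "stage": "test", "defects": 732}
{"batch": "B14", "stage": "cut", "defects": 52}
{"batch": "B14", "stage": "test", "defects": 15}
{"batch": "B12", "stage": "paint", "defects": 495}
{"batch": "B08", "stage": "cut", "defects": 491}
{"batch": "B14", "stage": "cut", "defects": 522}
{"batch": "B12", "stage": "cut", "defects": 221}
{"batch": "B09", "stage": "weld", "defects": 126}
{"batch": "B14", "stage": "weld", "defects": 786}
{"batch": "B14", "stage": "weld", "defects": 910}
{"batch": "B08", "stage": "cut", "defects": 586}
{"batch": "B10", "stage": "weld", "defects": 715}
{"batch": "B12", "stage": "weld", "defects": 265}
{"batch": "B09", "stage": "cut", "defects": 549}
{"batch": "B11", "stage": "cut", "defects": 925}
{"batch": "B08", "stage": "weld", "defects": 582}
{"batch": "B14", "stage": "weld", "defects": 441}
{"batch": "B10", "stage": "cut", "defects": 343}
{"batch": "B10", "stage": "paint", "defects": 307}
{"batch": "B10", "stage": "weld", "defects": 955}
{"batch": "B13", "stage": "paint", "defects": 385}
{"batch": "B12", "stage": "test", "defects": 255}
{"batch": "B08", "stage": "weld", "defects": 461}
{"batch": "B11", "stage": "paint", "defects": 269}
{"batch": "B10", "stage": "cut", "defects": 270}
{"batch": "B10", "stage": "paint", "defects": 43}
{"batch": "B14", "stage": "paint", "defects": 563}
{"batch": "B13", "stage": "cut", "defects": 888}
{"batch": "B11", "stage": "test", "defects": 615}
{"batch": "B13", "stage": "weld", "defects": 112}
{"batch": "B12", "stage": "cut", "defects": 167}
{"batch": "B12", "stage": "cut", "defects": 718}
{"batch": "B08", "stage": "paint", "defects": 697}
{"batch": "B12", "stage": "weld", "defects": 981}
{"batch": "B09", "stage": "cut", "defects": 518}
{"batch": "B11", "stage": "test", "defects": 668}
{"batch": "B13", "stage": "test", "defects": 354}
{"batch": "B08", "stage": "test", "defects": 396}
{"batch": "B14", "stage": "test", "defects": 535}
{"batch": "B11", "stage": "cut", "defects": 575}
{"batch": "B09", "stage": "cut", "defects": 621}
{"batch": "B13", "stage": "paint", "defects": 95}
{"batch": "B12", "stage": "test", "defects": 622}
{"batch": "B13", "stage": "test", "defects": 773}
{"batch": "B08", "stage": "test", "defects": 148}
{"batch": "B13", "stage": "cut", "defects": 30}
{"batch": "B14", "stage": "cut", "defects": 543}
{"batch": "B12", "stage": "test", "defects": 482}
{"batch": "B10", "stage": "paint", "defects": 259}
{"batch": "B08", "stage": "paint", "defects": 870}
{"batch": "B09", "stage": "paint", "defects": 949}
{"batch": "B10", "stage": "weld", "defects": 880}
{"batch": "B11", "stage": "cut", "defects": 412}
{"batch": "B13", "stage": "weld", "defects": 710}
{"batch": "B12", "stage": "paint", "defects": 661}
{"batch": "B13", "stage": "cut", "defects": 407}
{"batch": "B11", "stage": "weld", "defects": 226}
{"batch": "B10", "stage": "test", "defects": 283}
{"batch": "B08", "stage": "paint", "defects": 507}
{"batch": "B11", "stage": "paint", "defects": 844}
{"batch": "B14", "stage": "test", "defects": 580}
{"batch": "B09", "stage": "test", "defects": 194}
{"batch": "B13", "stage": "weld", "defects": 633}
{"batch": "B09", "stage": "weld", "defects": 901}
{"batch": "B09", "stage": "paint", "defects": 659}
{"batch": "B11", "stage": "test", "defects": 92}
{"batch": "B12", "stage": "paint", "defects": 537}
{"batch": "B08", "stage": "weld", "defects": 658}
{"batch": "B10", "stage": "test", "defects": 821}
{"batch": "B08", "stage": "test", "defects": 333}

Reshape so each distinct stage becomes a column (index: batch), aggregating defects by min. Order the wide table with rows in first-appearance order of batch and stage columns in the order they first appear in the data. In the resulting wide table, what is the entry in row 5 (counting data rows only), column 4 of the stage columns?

With rows in first-appearance order of batch, row 5 is batch=B10. stage columns in first-appearance order: paint, weld, test, cut; column 4 is cut.
Long rows with batch=B10, stage=cut: min(837, 343, 270) = 270.

270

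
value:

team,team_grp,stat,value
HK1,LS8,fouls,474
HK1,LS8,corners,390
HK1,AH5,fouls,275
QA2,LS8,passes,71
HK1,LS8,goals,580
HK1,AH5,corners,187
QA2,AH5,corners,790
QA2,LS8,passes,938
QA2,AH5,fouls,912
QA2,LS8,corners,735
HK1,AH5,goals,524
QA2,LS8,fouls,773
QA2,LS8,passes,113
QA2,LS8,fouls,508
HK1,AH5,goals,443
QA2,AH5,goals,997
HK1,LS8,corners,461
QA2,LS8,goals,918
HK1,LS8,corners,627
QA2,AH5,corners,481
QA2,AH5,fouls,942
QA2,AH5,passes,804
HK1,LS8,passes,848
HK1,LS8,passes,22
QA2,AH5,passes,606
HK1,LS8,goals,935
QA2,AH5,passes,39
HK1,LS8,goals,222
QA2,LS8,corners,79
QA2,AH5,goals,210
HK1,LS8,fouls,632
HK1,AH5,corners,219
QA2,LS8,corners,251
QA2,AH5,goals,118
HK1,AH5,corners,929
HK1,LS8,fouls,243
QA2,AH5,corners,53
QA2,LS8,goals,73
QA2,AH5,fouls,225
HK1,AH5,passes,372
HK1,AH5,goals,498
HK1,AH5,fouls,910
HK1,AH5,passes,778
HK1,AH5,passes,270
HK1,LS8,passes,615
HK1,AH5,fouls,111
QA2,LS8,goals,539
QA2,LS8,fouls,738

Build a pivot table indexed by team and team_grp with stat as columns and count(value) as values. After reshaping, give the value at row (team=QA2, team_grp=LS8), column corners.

Rows with team=QA2, team_grp=LS8 and stat=corners: value values are 735, 79, 251.
3 rows match — count = 3.

3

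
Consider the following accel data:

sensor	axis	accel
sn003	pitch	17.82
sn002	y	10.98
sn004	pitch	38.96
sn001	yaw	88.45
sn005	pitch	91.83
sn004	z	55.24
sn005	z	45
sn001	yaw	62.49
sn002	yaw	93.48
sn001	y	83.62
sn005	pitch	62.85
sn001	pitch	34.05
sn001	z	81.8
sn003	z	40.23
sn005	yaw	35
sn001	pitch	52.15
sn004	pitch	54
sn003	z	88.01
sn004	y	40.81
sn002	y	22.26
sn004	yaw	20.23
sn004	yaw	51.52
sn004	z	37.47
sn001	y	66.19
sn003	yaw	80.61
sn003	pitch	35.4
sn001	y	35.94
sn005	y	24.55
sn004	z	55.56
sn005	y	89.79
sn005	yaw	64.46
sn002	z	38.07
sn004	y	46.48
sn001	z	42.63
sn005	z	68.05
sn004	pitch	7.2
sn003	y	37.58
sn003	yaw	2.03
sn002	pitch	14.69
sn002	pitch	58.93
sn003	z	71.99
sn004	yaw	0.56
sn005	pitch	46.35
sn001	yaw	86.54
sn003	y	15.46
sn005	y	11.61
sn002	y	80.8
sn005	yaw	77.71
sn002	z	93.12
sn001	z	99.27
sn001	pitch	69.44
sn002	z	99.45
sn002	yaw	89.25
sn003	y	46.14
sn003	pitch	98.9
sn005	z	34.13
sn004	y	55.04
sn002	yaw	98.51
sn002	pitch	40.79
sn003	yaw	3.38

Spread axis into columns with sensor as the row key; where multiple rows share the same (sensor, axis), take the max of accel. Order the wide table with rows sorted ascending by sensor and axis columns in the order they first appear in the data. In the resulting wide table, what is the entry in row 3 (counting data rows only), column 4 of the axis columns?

88.01

With rows sorted ascending by sensor, row 3 is sensor=sn003. axis columns in first-appearance order: pitch, y, yaw, z; column 4 is z.
Long rows with sensor=sn003, axis=z: max(40.23, 88.01, 71.99) = 88.01.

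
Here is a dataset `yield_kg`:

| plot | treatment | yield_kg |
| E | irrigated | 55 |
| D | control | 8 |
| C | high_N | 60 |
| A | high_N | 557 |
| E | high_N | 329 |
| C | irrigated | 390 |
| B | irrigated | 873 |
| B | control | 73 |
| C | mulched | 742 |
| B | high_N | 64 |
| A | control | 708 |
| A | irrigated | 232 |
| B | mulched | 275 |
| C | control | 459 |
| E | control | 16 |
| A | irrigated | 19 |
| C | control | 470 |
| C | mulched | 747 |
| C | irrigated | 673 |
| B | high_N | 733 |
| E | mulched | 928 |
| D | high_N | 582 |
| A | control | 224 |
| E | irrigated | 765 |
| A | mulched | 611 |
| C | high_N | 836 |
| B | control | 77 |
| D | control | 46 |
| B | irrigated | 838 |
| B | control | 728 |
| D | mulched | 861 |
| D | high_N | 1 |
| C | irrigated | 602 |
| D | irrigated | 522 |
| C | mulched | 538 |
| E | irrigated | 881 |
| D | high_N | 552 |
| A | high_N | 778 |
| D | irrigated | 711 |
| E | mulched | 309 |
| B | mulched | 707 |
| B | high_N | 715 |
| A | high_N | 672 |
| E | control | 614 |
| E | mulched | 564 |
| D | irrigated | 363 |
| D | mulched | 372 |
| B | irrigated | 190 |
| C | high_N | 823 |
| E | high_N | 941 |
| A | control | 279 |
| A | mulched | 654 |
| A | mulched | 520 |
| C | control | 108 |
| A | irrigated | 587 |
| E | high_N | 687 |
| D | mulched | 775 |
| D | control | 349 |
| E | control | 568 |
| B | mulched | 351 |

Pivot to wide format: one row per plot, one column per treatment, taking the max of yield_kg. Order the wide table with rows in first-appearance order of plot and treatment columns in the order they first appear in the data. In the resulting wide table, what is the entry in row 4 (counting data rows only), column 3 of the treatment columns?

778

With rows in first-appearance order of plot, row 4 is plot=A. treatment columns in first-appearance order: irrigated, control, high_N, mulched; column 3 is high_N.
Long rows with plot=A, treatment=high_N: max(557, 778, 672) = 778.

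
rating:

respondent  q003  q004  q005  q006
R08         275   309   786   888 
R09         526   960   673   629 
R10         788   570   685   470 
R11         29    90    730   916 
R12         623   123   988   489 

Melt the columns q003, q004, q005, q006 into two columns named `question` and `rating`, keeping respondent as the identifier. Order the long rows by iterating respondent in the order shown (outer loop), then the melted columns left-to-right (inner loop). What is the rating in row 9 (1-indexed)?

788

20 rows total (5 × 4). Row 9: index ⌊(9-1)/4⌋ = 2 into respondent → R10; (9-1) mod 4 = 0 into the melted columns → q003.
So row 9 is (R10, q003, 788); rating = 788.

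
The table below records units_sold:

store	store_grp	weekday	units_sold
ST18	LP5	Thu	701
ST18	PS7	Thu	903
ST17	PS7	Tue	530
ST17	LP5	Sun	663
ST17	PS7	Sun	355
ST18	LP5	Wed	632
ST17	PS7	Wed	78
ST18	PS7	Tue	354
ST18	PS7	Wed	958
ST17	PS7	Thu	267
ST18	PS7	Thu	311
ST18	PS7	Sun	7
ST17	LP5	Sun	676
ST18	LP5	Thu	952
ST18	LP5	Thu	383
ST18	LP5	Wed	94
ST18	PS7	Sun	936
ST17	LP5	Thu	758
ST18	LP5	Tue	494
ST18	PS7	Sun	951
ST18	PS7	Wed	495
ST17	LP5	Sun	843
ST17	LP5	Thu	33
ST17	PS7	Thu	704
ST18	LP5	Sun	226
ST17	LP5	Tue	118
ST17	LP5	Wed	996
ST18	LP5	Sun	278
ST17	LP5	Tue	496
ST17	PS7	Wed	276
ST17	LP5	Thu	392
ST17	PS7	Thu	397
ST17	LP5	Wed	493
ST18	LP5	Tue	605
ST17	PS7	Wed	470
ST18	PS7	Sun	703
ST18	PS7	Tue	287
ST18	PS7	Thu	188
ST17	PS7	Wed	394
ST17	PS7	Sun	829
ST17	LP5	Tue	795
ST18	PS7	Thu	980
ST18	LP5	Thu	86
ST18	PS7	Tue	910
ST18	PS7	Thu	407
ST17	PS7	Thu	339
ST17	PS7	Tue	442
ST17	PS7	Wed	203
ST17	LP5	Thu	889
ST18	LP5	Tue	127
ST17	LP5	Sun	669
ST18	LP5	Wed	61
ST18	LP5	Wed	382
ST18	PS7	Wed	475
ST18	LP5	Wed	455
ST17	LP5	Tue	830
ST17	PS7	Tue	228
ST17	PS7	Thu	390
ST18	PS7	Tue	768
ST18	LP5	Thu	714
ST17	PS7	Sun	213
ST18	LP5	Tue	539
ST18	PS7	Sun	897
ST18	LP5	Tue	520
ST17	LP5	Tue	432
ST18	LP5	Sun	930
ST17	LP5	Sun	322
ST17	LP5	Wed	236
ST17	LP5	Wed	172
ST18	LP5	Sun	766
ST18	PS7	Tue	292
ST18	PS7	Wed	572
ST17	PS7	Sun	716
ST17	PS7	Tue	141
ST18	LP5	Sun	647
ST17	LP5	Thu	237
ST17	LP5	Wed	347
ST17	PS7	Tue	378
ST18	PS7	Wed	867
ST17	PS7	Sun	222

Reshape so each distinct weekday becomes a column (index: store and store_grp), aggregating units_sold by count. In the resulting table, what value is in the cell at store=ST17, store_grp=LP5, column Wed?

Rows with store=ST17, store_grp=LP5 and weekday=Wed: units_sold values are 996, 493, 236, 172, 347.
5 rows match — count = 5.

5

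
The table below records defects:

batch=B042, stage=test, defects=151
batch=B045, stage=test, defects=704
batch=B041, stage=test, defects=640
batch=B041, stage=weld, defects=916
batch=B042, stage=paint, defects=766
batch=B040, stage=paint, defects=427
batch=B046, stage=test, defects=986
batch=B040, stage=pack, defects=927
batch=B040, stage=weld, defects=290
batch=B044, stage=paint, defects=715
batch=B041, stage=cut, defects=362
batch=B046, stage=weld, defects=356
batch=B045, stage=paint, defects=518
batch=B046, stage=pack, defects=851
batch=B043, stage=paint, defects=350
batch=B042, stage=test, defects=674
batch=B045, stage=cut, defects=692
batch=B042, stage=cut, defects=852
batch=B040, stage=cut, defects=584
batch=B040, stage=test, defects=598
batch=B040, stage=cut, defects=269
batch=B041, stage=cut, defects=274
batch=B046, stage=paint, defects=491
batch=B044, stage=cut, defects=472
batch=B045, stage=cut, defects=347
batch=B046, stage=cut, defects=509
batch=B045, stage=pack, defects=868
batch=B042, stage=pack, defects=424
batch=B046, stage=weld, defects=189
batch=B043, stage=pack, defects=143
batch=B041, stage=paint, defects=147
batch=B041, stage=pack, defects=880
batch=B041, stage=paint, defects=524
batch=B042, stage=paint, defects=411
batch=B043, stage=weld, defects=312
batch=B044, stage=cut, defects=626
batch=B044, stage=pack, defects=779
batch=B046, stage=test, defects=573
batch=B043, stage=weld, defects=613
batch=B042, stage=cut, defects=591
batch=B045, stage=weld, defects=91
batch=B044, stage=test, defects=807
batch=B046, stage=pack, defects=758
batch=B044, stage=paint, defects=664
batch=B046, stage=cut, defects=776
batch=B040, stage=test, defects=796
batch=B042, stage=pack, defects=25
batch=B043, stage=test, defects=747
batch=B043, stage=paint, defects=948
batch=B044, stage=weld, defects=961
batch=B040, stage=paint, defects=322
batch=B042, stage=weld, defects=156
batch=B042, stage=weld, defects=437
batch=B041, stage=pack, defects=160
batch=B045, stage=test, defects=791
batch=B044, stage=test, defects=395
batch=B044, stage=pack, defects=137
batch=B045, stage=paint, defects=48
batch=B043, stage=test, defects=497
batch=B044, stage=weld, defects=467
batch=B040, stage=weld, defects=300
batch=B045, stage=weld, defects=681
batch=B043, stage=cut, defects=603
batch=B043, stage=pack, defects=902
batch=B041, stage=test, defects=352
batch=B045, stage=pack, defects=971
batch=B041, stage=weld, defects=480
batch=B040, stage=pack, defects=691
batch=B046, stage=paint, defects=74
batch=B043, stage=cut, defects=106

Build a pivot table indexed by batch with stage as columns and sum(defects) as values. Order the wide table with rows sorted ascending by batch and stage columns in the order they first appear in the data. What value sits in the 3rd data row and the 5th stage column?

1443

With rows sorted ascending by batch, row 3 is batch=B042. stage columns in first-appearance order: test, weld, paint, pack, cut; column 5 is cut.
Long rows with batch=B042, stage=cut: 852 + 591 = 1443.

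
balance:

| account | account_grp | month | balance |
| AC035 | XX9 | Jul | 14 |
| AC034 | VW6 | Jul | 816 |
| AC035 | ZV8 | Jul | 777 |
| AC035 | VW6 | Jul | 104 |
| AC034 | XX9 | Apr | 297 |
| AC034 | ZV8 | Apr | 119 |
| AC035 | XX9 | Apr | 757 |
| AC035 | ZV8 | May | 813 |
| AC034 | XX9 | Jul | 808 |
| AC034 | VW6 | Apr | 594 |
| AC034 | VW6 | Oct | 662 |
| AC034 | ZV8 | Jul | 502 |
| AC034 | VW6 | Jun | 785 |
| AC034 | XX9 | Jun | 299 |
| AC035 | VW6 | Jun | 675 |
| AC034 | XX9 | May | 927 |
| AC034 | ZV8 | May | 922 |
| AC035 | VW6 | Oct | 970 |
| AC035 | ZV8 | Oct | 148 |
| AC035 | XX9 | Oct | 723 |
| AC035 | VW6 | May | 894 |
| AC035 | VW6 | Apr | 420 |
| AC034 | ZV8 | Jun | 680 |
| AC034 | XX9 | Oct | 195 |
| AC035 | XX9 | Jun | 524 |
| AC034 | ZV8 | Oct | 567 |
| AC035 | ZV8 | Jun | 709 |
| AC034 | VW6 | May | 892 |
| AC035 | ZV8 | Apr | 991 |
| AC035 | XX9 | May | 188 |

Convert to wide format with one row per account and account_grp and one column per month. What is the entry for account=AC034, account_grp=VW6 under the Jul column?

816

Wide layout: rows indexed by account and account_grp, columns are the 5 distinct month values (Jul, Apr, May, Oct, Jun).
Cell (account=AC034, account_grp=VW6, month=Jul) draws from the long row where account=AC034, account_grp=VW6 and month=Jul, which has balance=816.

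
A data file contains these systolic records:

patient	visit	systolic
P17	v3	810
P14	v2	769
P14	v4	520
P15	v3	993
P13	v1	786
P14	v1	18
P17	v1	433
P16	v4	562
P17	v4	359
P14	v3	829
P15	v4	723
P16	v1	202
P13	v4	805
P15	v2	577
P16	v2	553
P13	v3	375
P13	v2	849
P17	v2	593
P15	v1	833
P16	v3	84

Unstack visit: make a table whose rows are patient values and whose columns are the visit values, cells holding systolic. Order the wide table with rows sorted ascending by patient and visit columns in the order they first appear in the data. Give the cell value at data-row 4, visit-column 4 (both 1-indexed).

With rows sorted ascending by patient, row 4 is patient=P16. visit columns in first-appearance order: v3, v2, v4, v1; column 4 is v1.
Long rows with patient=P16, visit=v1: systolic = 202.

202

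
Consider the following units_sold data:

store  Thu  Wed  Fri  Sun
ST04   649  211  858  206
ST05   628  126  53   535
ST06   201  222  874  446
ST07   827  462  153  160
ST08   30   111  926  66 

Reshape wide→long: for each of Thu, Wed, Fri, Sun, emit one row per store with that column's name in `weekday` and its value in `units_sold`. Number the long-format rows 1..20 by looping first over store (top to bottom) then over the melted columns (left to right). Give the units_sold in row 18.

20 rows total (5 × 4). Row 18: index ⌊(18-1)/4⌋ = 4 into store → ST08; (18-1) mod 4 = 1 into the melted columns → Wed.
So row 18 is (ST08, Wed, 111); units_sold = 111.

111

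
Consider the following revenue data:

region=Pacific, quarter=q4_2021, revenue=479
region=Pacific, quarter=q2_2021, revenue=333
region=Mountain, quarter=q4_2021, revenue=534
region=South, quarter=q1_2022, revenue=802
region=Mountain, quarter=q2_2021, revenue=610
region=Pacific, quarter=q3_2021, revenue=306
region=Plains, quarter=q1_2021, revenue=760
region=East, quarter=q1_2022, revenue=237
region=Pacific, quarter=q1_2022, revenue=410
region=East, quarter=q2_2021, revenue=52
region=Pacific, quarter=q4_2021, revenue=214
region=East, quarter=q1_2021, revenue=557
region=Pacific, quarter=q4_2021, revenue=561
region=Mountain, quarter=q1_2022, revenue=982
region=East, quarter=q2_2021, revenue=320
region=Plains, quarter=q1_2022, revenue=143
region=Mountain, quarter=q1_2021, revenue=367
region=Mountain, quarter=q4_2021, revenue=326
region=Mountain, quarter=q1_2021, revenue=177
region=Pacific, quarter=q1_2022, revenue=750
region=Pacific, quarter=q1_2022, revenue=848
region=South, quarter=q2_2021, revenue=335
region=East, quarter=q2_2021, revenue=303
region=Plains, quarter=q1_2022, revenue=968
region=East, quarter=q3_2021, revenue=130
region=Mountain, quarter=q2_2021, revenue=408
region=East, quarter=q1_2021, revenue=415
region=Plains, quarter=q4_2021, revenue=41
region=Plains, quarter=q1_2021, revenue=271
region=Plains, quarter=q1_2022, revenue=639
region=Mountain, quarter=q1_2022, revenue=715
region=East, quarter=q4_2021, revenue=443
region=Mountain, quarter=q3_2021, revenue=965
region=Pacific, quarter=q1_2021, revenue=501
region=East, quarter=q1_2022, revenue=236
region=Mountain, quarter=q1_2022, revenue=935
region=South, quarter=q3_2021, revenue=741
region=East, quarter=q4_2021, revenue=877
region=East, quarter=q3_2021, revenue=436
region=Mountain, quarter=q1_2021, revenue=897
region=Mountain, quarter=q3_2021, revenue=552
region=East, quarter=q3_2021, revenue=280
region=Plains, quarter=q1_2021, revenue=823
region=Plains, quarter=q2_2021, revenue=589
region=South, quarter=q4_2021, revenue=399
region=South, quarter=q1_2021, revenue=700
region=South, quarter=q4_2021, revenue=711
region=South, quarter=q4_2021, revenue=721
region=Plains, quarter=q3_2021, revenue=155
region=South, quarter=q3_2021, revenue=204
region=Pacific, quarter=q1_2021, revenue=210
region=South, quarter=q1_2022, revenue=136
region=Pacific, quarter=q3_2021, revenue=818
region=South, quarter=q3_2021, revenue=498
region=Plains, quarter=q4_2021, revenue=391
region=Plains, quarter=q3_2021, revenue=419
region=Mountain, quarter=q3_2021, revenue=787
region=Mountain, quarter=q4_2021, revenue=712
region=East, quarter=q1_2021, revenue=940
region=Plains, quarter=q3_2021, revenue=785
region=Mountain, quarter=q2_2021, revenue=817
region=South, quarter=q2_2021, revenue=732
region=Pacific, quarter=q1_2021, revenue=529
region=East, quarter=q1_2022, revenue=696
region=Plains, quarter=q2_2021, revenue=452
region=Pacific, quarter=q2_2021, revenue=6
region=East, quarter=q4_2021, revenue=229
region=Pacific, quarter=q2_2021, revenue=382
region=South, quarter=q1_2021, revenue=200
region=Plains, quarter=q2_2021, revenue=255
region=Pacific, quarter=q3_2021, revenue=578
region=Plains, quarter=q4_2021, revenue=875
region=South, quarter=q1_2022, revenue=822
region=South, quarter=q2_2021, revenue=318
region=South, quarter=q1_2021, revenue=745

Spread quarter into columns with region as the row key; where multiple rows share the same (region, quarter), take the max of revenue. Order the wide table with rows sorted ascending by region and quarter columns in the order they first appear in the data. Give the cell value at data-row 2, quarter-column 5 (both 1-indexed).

With rows sorted ascending by region, row 2 is region=Mountain. quarter columns in first-appearance order: q4_2021, q2_2021, q1_2022, q3_2021, q1_2021; column 5 is q1_2021.
Long rows with region=Mountain, quarter=q1_2021: max(367, 177, 897) = 897.

897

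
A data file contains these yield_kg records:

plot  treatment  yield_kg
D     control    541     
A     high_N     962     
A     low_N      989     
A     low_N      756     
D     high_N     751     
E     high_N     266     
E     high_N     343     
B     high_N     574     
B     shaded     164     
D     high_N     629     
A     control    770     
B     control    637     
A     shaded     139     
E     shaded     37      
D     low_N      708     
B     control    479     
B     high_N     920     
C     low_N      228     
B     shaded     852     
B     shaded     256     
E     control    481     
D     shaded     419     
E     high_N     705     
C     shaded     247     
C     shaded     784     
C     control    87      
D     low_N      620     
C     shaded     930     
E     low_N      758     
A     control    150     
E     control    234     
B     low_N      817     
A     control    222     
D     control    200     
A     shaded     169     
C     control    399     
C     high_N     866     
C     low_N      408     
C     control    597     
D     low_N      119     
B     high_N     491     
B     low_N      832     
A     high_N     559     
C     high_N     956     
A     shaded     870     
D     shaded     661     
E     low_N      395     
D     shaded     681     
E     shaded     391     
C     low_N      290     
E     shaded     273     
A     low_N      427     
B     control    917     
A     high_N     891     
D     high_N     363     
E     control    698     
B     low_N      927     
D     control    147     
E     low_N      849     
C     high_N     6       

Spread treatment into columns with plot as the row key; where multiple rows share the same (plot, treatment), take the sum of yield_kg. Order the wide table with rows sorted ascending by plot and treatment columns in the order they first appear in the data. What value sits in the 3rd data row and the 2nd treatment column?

With rows sorted ascending by plot, row 3 is plot=C. treatment columns in first-appearance order: control, high_N, low_N, shaded; column 2 is high_N.
Long rows with plot=C, treatment=high_N: 866 + 956 + 6 = 1828.

1828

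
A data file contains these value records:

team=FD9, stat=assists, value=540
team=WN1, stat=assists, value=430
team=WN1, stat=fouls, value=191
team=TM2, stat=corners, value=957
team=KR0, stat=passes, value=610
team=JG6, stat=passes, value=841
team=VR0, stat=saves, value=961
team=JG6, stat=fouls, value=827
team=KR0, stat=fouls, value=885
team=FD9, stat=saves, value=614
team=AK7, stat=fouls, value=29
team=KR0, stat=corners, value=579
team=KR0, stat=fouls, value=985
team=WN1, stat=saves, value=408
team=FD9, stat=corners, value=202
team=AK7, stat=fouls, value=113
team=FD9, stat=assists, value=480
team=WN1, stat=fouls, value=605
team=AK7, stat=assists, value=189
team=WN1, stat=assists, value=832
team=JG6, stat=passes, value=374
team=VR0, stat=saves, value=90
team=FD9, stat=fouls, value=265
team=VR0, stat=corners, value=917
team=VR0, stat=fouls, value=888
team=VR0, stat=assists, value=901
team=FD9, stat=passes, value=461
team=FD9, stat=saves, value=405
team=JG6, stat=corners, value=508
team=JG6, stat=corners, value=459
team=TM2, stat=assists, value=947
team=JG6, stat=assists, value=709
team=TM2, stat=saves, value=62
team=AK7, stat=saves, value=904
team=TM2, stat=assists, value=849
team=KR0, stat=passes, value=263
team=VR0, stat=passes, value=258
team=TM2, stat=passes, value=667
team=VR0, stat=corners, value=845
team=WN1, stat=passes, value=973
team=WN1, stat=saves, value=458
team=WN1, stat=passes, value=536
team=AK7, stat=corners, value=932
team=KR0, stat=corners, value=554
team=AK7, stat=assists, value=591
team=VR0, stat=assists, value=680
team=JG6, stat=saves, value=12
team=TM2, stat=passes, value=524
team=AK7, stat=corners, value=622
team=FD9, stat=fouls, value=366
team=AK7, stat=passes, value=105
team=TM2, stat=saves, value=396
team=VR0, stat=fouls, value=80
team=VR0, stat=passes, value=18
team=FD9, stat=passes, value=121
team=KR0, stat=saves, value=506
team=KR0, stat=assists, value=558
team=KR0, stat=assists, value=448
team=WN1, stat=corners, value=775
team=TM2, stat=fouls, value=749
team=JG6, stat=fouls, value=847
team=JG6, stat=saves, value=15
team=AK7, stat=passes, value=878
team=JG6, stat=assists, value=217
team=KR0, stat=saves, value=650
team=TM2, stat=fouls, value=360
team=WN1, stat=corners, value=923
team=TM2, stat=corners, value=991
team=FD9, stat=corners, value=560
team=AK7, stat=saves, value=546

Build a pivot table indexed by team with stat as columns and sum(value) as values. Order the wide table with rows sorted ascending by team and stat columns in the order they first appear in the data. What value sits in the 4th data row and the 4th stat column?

873

With rows sorted ascending by team, row 4 is team=KR0. stat columns in first-appearance order: assists, fouls, corners, passes, saves; column 4 is passes.
Long rows with team=KR0, stat=passes: 610 + 263 = 873.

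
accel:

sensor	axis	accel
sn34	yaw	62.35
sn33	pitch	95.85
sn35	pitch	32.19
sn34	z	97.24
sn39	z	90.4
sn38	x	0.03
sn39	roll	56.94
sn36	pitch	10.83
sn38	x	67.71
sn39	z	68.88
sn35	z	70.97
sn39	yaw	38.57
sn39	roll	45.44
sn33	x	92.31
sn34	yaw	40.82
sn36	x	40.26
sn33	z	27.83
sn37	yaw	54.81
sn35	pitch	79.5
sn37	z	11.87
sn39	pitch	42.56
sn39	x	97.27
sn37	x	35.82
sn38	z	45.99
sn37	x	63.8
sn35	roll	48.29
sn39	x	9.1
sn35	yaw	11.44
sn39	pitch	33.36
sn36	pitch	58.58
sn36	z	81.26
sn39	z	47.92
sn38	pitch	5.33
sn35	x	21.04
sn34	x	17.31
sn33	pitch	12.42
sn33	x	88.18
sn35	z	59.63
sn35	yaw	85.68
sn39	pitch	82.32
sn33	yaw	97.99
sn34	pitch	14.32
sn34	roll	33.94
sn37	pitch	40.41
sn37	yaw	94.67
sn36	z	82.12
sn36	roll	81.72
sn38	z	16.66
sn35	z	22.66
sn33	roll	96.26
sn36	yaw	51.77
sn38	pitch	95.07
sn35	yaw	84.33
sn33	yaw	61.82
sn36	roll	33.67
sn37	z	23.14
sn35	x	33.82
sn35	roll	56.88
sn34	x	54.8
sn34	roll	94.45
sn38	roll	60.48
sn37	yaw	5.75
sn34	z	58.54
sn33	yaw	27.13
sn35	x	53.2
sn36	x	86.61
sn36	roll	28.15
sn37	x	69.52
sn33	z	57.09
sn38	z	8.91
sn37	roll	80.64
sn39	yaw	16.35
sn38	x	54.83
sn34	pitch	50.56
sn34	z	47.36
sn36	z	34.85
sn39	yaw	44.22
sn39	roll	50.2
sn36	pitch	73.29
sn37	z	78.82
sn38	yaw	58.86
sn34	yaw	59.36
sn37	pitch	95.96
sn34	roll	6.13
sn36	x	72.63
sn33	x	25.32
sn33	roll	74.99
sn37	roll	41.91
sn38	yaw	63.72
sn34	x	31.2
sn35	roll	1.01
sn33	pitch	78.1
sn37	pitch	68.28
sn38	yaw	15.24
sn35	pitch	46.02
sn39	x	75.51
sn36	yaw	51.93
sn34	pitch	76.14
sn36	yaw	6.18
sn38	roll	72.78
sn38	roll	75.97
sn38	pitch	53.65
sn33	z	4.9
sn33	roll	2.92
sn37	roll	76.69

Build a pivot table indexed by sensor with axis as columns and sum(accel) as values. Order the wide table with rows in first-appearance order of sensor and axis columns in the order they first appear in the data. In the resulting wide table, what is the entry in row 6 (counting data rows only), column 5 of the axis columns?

With rows in first-appearance order of sensor, row 6 is sensor=sn36. axis columns in first-appearance order: yaw, pitch, z, x, roll; column 5 is roll.
Long rows with sensor=sn36, axis=roll: 81.72 + 33.67 + 28.15 = 143.54.

143.54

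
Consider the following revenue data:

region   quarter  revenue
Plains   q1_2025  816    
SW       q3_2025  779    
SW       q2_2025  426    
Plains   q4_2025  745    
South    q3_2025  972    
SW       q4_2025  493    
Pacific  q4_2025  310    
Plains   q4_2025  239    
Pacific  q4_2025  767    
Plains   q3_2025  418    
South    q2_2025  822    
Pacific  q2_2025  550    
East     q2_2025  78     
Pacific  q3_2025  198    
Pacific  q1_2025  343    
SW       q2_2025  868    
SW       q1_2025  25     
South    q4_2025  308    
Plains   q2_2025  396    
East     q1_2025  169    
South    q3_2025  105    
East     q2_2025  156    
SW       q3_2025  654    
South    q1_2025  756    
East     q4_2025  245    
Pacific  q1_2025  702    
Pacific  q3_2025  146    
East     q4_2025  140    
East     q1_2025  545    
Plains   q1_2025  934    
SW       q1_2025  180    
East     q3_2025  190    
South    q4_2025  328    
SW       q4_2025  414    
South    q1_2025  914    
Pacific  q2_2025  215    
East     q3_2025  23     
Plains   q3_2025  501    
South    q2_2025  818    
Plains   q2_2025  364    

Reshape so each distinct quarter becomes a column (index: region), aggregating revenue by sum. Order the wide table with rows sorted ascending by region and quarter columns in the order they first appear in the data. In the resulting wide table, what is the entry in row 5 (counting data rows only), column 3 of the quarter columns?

With rows sorted ascending by region, row 5 is region=South. quarter columns in first-appearance order: q1_2025, q3_2025, q2_2025, q4_2025; column 3 is q2_2025.
Long rows with region=South, quarter=q2_2025: 822 + 818 = 1640.

1640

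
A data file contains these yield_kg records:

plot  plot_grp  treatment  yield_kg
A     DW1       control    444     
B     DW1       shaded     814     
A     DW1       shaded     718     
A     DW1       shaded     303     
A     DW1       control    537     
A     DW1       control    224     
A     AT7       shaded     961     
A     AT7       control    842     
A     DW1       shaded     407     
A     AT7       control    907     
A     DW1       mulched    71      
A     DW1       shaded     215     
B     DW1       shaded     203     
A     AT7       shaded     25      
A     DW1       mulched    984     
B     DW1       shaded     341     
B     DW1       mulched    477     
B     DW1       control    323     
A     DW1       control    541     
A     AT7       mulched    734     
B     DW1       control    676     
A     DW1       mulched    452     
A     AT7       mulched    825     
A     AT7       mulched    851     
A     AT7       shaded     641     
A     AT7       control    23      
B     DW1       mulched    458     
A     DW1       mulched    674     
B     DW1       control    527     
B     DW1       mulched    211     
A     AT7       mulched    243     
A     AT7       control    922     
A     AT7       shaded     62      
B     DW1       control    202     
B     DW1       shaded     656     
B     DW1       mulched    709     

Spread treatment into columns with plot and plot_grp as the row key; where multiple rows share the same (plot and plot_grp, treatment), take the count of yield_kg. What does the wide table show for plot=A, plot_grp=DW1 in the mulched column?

4

Rows with plot=A, plot_grp=DW1 and treatment=mulched: yield_kg values are 71, 984, 452, 674.
4 rows match — count = 4.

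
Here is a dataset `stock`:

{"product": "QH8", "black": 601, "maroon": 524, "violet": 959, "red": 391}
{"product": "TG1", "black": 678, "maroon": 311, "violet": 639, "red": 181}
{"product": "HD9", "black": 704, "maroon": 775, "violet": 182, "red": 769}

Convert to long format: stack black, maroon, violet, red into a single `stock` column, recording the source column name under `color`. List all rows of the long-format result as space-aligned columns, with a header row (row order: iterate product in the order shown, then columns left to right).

Each (product, column) pair becomes one row: 3 × 4 = 12 rows.
For example, (QH8, black) → stock=601.

product  color   stock
QH8      black   601  
QH8      maroon  524  
QH8      violet  959  
QH8      red     391  
TG1      black   678  
TG1      maroon  311  
TG1      violet  639  
TG1      red     181  
HD9      black   704  
HD9      maroon  775  
HD9      violet  182  
HD9      red     769  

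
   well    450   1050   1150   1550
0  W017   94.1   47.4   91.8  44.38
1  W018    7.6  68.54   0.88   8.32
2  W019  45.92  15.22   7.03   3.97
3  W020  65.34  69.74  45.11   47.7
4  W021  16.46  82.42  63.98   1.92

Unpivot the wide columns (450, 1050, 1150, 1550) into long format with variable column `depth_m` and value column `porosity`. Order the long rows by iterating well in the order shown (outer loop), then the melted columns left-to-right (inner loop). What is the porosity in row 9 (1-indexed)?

45.92

20 rows total (5 × 4). Row 9: index ⌊(9-1)/4⌋ = 2 into well → W019; (9-1) mod 4 = 0 into the melted columns → 450.
So row 9 is (W019, 450, 45.92); porosity = 45.92.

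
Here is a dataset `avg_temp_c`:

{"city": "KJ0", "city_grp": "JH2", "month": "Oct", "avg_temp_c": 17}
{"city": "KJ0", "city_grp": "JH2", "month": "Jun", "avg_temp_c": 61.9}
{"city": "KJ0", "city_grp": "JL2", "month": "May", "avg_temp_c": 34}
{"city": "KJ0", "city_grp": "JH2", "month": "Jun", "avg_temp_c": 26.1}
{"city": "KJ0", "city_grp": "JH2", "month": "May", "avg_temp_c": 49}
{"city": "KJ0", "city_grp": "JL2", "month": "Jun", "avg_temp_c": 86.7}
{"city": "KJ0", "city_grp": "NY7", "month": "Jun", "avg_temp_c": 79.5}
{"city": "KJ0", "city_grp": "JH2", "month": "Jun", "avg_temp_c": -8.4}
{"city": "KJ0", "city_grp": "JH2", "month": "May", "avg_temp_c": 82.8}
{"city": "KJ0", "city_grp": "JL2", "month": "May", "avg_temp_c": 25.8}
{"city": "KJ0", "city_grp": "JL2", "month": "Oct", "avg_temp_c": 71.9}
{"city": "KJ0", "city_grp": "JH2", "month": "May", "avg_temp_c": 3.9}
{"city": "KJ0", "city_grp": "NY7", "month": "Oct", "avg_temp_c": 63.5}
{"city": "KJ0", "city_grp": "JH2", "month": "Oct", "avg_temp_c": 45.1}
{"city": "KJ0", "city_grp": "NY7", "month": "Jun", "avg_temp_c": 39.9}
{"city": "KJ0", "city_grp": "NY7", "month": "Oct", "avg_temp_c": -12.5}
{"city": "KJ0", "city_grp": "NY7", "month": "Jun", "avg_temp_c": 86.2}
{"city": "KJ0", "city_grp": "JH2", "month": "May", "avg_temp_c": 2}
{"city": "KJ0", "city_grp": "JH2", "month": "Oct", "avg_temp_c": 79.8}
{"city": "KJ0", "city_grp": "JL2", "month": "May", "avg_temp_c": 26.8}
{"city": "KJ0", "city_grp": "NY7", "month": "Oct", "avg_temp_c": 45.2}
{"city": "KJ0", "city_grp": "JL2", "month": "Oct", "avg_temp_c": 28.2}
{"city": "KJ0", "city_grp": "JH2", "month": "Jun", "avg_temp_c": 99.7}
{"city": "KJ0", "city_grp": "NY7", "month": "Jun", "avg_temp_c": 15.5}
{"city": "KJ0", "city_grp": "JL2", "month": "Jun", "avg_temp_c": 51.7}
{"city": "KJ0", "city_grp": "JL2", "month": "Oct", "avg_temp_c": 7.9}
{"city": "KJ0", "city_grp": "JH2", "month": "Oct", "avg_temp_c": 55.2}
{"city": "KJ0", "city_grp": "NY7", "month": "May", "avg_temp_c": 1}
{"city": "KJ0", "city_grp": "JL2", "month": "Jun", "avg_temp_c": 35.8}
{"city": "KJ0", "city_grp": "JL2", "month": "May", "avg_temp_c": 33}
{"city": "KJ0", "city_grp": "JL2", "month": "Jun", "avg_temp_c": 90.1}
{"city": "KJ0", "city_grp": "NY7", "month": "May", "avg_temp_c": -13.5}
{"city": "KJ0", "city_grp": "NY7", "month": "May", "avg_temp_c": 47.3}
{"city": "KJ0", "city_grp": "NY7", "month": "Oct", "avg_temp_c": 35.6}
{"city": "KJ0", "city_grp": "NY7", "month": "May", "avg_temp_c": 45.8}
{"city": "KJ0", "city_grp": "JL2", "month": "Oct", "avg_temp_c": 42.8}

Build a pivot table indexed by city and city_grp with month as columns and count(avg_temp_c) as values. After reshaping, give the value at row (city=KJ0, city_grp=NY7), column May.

Rows with city=KJ0, city_grp=NY7 and month=May: avg_temp_c values are 1, -13.5, 47.3, 45.8.
4 rows match — count = 4.

4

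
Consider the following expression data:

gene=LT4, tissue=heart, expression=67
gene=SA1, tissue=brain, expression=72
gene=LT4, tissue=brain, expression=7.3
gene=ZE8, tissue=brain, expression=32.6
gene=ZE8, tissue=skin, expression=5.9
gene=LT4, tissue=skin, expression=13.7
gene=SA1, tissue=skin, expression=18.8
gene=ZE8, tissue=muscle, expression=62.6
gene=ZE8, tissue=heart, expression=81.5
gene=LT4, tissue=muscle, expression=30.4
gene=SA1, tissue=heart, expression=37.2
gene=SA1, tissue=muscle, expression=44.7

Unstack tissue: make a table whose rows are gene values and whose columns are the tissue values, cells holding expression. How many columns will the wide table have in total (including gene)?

1 column for gene plus 4 distinct tissue values → 5 columns.

5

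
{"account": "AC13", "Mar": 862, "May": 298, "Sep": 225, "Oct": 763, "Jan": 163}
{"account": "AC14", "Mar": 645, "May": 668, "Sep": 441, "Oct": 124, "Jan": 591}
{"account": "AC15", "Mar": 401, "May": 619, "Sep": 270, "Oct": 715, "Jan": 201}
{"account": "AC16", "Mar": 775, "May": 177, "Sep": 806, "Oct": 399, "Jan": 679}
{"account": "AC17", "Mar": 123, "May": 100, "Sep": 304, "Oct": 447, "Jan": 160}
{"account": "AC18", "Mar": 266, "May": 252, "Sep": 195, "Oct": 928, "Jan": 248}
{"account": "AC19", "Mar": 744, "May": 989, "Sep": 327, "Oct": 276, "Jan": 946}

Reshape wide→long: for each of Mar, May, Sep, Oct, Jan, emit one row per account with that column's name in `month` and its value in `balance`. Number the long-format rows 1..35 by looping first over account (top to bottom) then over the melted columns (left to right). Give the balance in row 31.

744

35 rows total (7 × 5). Row 31: index ⌊(31-1)/5⌋ = 6 into account → AC19; (31-1) mod 5 = 0 into the melted columns → Mar.
So row 31 is (AC19, Mar, 744); balance = 744.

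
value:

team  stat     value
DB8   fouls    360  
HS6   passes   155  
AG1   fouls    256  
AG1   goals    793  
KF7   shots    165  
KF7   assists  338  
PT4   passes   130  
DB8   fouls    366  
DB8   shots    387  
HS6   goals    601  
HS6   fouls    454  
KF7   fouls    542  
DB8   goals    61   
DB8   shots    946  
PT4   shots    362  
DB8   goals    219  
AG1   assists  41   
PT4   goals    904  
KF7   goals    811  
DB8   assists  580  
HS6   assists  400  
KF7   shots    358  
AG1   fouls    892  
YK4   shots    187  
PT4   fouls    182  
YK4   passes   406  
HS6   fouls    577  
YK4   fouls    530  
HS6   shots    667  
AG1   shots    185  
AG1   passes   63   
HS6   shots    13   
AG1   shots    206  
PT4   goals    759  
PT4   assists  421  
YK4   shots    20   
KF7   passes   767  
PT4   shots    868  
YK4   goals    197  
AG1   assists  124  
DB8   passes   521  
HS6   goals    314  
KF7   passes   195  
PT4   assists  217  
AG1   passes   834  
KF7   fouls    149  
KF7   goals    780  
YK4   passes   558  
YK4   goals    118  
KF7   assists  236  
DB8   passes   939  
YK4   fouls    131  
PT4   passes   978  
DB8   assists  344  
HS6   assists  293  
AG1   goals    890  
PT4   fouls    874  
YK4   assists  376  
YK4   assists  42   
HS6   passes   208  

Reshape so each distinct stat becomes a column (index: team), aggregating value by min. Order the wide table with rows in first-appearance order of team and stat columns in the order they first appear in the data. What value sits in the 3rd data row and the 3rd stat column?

With rows in first-appearance order of team, row 3 is team=AG1. stat columns in first-appearance order: fouls, passes, goals, shots, assists; column 3 is goals.
Long rows with team=AG1, stat=goals: min(793, 890) = 793.

793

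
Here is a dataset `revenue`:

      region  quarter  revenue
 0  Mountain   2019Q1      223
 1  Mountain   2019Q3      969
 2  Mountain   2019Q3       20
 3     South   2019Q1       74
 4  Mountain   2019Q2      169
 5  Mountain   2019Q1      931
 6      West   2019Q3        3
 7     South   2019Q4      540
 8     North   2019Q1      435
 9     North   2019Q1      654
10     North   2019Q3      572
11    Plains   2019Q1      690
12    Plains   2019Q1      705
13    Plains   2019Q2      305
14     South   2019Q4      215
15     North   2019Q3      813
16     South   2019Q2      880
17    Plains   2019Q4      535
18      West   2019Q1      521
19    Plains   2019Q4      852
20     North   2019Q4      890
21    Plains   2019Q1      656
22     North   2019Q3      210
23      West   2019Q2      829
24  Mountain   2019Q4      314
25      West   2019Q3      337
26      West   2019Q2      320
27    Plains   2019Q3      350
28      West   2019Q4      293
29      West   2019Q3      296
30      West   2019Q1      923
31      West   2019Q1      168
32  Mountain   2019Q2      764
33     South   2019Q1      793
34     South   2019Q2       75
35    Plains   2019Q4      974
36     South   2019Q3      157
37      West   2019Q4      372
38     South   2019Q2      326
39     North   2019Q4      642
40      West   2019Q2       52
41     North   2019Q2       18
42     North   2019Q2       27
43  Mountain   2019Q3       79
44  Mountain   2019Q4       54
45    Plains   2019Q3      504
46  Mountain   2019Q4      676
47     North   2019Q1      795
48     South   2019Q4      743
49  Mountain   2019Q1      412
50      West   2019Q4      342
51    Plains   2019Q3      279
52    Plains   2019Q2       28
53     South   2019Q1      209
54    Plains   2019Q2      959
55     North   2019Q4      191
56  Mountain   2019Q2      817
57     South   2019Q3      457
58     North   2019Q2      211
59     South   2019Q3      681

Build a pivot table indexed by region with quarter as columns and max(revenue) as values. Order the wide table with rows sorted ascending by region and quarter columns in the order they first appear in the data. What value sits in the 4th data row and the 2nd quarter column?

681

With rows sorted ascending by region, row 4 is region=South. quarter columns in first-appearance order: 2019Q1, 2019Q3, 2019Q2, 2019Q4; column 2 is 2019Q3.
Long rows with region=South, quarter=2019Q3: max(157, 457, 681) = 681.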